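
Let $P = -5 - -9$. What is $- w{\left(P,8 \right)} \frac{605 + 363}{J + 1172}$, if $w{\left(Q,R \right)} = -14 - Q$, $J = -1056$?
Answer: $\frac{4356}{29} \approx 150.21$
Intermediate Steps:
$P = 4$ ($P = -5 + 9 = 4$)
$- w{\left(P,8 \right)} \frac{605 + 363}{J + 1172} = - \left(-14 - 4\right) \frac{605 + 363}{-1056 + 1172} = - \left(-14 - 4\right) \frac{968}{116} = - \left(-18\right) 968 \cdot \frac{1}{116} = - \frac{\left(-18\right) 242}{29} = \left(-1\right) \left(- \frac{4356}{29}\right) = \frac{4356}{29}$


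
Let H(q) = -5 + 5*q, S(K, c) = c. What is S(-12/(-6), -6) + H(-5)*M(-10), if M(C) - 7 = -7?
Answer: -6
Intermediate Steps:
M(C) = 0 (M(C) = 7 - 7 = 0)
S(-12/(-6), -6) + H(-5)*M(-10) = -6 + (-5 + 5*(-5))*0 = -6 + (-5 - 25)*0 = -6 - 30*0 = -6 + 0 = -6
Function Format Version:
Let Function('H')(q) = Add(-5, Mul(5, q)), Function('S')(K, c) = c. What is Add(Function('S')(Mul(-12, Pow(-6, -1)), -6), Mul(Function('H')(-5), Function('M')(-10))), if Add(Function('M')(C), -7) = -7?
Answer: -6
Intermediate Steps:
Function('M')(C) = 0 (Function('M')(C) = Add(7, -7) = 0)
Add(Function('S')(Mul(-12, Pow(-6, -1)), -6), Mul(Function('H')(-5), Function('M')(-10))) = Add(-6, Mul(Add(-5, Mul(5, -5)), 0)) = Add(-6, Mul(Add(-5, -25), 0)) = Add(-6, Mul(-30, 0)) = Add(-6, 0) = -6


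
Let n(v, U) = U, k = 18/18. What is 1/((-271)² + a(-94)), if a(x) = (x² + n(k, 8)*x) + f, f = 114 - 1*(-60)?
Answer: 1/81699 ≈ 1.2240e-5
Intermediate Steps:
f = 174 (f = 114 + 60 = 174)
k = 1 (k = 18*(1/18) = 1)
a(x) = 174 + x² + 8*x (a(x) = (x² + 8*x) + 174 = 174 + x² + 8*x)
1/((-271)² + a(-94)) = 1/((-271)² + (174 + (-94)² + 8*(-94))) = 1/(73441 + (174 + 8836 - 752)) = 1/(73441 + 8258) = 1/81699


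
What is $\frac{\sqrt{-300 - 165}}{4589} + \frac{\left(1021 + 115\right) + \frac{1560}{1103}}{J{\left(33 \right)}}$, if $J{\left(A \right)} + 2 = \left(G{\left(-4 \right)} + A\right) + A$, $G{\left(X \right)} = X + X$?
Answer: $\frac{22403}{1103} + \frac{i \sqrt{465}}{4589} \approx 20.311 + 0.004699 i$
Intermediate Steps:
$G{\left(X \right)} = 2 X$
$J{\left(A \right)} = -10 + 2 A$ ($J{\left(A \right)} = -2 + \left(\left(2 \left(-4\right) + A\right) + A\right) = -2 + \left(\left(-8 + A\right) + A\right) = -2 + \left(-8 + 2 A\right) = -10 + 2 A$)
$\frac{\sqrt{-300 - 165}}{4589} + \frac{\left(1021 + 115\right) + \frac{1560}{1103}}{J{\left(33 \right)}} = \frac{\sqrt{-300 - 165}}{4589} + \frac{\left(1021 + 115\right) + \frac{1560}{1103}}{-10 + 2 \cdot 33} = \sqrt{-465} \cdot \frac{1}{4589} + \frac{1136 + 1560 \cdot \frac{1}{1103}}{-10 + 66} = i \sqrt{465} \cdot \frac{1}{4589} + \frac{1136 + \frac{1560}{1103}}{56} = \frac{i \sqrt{465}}{4589} + \frac{1254568}{1103} \cdot \frac{1}{56} = \frac{i \sqrt{465}}{4589} + \frac{22403}{1103} = \frac{22403}{1103} + \frac{i \sqrt{465}}{4589}$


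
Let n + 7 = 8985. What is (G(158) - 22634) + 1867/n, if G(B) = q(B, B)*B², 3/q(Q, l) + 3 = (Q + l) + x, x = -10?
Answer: -20299697893/906778 ≈ -22387.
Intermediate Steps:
n = 8978 (n = -7 + 8985 = 8978)
q(Q, l) = 3/(-13 + Q + l) (q(Q, l) = 3/(-3 + ((Q + l) - 10)) = 3/(-3 + (-10 + Q + l)) = 3/(-13 + Q + l))
G(B) = 3*B²/(-13 + 2*B) (G(B) = (3/(-13 + B + B))*B² = (3/(-13 + 2*B))*B² = 3*B²/(-13 + 2*B))
(G(158) - 22634) + 1867/n = (3*158²/(-13 + 2*158) - 22634) + 1867/8978 = (3*24964/(-13 + 316) - 22634) + 1867*(1/8978) = (3*24964/303 - 22634) + 1867/8978 = (3*24964*(1/303) - 22634) + 1867/8978 = (24964/101 - 22634) + 1867/8978 = -2261070/101 + 1867/8978 = -20299697893/906778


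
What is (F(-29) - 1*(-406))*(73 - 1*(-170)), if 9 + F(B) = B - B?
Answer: 96471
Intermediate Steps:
F(B) = -9 (F(B) = -9 + (B - B) = -9 + 0 = -9)
(F(-29) - 1*(-406))*(73 - 1*(-170)) = (-9 - 1*(-406))*(73 - 1*(-170)) = (-9 + 406)*(73 + 170) = 397*243 = 96471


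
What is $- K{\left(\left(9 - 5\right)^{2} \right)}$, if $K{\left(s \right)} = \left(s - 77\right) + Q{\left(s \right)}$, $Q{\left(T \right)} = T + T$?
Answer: $29$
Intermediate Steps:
$Q{\left(T \right)} = 2 T$
$K{\left(s \right)} = -77 + 3 s$ ($K{\left(s \right)} = \left(s - 77\right) + 2 s = \left(-77 + s\right) + 2 s = -77 + 3 s$)
$- K{\left(\left(9 - 5\right)^{2} \right)} = - (-77 + 3 \left(9 - 5\right)^{2}) = - (-77 + 3 \cdot 4^{2}) = - (-77 + 3 \cdot 16) = - (-77 + 48) = \left(-1\right) \left(-29\right) = 29$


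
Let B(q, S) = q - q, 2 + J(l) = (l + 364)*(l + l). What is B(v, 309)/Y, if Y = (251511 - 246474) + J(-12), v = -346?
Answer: 0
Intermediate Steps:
J(l) = -2 + 2*l*(364 + l) (J(l) = -2 + (l + 364)*(l + l) = -2 + (364 + l)*(2*l) = -2 + 2*l*(364 + l))
B(q, S) = 0
Y = -3413 (Y = (251511 - 246474) + (-2 + 2*(-12)**2 + 728*(-12)) = 5037 + (-2 + 2*144 - 8736) = 5037 + (-2 + 288 - 8736) = 5037 - 8450 = -3413)
B(v, 309)/Y = 0/(-3413) = 0*(-1/3413) = 0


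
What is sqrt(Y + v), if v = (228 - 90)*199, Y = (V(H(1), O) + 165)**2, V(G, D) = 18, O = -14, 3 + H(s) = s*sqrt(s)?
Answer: sqrt(60951) ≈ 246.88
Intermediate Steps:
H(s) = -3 + s**(3/2) (H(s) = -3 + s*sqrt(s) = -3 + s**(3/2))
Y = 33489 (Y = (18 + 165)**2 = 183**2 = 33489)
v = 27462 (v = 138*199 = 27462)
sqrt(Y + v) = sqrt(33489 + 27462) = sqrt(60951)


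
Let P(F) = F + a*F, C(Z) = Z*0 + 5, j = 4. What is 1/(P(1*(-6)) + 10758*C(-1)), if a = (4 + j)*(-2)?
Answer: 1/53880 ≈ 1.8560e-5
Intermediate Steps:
C(Z) = 5 (C(Z) = 0 + 5 = 5)
a = -16 (a = (4 + 4)*(-2) = 8*(-2) = -16)
P(F) = -15*F (P(F) = F - 16*F = -15*F)
1/(P(1*(-6)) + 10758*C(-1)) = 1/(-15*(-6) + 10758*5) = 1/(-15*(-6) + 53790) = 1/(90 + 53790) = 1/53880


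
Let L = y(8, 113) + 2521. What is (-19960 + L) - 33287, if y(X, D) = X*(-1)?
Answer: -50734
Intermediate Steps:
y(X, D) = -X
L = 2513 (L = -1*8 + 2521 = -8 + 2521 = 2513)
(-19960 + L) - 33287 = (-19960 + 2513) - 33287 = -17447 - 33287 = -50734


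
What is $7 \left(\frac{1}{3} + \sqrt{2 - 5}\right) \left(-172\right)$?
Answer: $- \frac{1204}{3} - 1204 i \sqrt{3} \approx -401.33 - 2085.4 i$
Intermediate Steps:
$7 \left(\frac{1}{3} + \sqrt{2 - 5}\right) \left(-172\right) = 7 \left(\frac{1}{3} + \sqrt{-3}\right) \left(-172\right) = 7 \left(\frac{1}{3} + i \sqrt{3}\right) \left(-172\right) = \left(\frac{7}{3} + 7 i \sqrt{3}\right) \left(-172\right) = - \frac{1204}{3} - 1204 i \sqrt{3}$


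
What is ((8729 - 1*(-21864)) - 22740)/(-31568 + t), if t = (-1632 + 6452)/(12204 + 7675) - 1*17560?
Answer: -156109787/976610692 ≈ -0.15985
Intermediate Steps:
t = -349070420/19879 (t = 4820/19879 - 17560 = -349070420/19879 ≈ -17560.)
((8729 - 1*(-21864)) - 22740)/(-31568 + t) = ((8729 - 1*(-21864)) - 22740)/(-31568 - 349070420/19879) = ((8729 + 21864) - 22740)/(-976610692/19879) = (30593 - 22740)*(-19879/976610692) = 7853*(-19879/976610692) = -156109787/976610692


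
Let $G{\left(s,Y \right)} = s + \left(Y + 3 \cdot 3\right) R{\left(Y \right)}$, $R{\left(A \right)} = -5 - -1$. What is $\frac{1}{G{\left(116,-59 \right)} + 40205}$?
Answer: $\frac{1}{40521} \approx 2.4679 \cdot 10^{-5}$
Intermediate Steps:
$R{\left(A \right)} = -4$ ($R{\left(A \right)} = -5 + 1 = -4$)
$G{\left(s,Y \right)} = -36 + s - 4 Y$ ($G{\left(s,Y \right)} = s + \left(Y + 3 \cdot 3\right) \left(-4\right) = s + \left(Y + 9\right) \left(-4\right) = s + \left(9 + Y\right) \left(-4\right) = s - \left(36 + 4 Y\right) = -36 + s - 4 Y$)
$\frac{1}{G{\left(116,-59 \right)} + 40205} = \frac{1}{\left(-36 + 116 - -236\right) + 40205} = \frac{1}{\left(-36 + 116 + 236\right) + 40205} = \frac{1}{316 + 40205} = \frac{1}{40521}$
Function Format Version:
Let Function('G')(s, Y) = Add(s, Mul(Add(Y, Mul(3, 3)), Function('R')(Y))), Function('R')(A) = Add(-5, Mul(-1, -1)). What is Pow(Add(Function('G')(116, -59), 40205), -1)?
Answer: Rational(1, 40521) ≈ 2.4679e-5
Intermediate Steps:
Function('R')(A) = -4 (Function('R')(A) = Add(-5, 1) = -4)
Function('G')(s, Y) = Add(-36, s, Mul(-4, Y)) (Function('G')(s, Y) = Add(s, Mul(Add(Y, Mul(3, 3)), -4)) = Add(s, Mul(Add(Y, 9), -4)) = Add(s, Mul(Add(9, Y), -4)) = Add(s, Add(-36, Mul(-4, Y))) = Add(-36, s, Mul(-4, Y)))
Pow(Add(Function('G')(116, -59), 40205), -1) = Pow(Add(Add(-36, 116, Mul(-4, -59)), 40205), -1) = Pow(Add(Add(-36, 116, 236), 40205), -1) = Pow(Add(316, 40205), -1) = Pow(40521, -1) = Rational(1, 40521)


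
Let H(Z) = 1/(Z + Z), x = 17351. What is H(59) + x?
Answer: 2047419/118 ≈ 17351.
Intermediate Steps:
H(Z) = 1/(2*Z)
H(59) + x = (½)/59 + 17351 = (½)*(1/59) + 17351 = 1/118 + 17351 = 2047419/118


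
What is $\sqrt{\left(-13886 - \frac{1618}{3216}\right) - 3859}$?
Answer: $\frac{i \sqrt{11470977138}}{804} \approx 133.21 i$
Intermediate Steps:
$\sqrt{\left(-13886 - \frac{1618}{3216}\right) - 3859} = \sqrt{\left(-13886 - \frac{809}{1608}\right) - 3859} = \sqrt{- \frac{22329497}{1608} - 3859} = \sqrt{- \frac{28534769}{1608}} = \frac{i \sqrt{11470977138}}{804}$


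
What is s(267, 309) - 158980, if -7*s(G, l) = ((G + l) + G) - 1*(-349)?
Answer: -1114052/7 ≈ -1.5915e+5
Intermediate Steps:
s(G, l) = -349/7 - 2*G/7 - l/7 (s(G, l) = -(((G + l) + G) - 1*(-349))/7 = -((l + 2*G) + 349)/7 = -(349 + l + 2*G)/7 = -349/7 - 2*G/7 - l/7)
s(267, 309) - 158980 = (-349/7 - 2/7*267 - ⅐*309) - 158980 = (-349/7 - 534/7 - 309/7) - 158980 = -1192/7 - 158980 = -1114052/7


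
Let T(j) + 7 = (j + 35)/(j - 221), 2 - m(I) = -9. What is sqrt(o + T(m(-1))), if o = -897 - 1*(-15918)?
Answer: sqrt(165526935)/105 ≈ 122.53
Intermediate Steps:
o = 15021 (o = -897 + 15918 = 15021)
m(I) = 11 (m(I) = 2 - 1*(-9) = 2 + 9 = 11)
T(j) = -7 + (35 + j)/(-221 + j) (T(j) = -7 + (j + 35)/(j - 221) = -7 + (35 + j)/(-221 + j))
sqrt(o + T(m(-1))) = sqrt(15021 + 2*(791 - 3*11)/(-221 + 11)) = sqrt(15021 + 2*(791 - 33)/(-210)) = sqrt(15021 + 2*(-1/210)*758) = sqrt(15021 - 758/105) = sqrt(1576447/105) = sqrt(165526935)/105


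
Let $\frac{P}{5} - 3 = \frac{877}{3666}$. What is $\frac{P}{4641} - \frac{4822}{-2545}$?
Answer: $\frac{82192164107}{43300390770} \approx 1.8982$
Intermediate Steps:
$P = \frac{59375}{3666}$ ($P = 15 + 5 \cdot \frac{877}{3666} = 15 + \frac{4385}{3666} = \frac{59375}{3666} \approx 16.196$)
$\frac{P}{4641} - \frac{4822}{-2545} = \frac{59375}{3666 \cdot 4641} - \frac{4822}{-2545} = \frac{59375}{3666} \cdot \frac{1}{4641} - - \frac{4822}{2545} = \frac{59375}{17013906} + \frac{4822}{2545} = \frac{82192164107}{43300390770}$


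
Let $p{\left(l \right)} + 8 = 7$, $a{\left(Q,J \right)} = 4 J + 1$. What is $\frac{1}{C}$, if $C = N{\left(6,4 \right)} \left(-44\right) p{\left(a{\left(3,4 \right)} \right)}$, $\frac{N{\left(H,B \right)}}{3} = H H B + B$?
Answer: $\frac{1}{19536} \approx 5.1188 \cdot 10^{-5}$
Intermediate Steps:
$a{\left(Q,J \right)} = 1 + 4 J$
$N{\left(H,B \right)} = 3 B + 3 B H^{2}$ ($N{\left(H,B \right)} = 3 \left(H H B + B\right) = 3 \left(H^{2} B + B\right) = 3 \left(B H^{2} + B\right) = 3 \left(B + B H^{2}\right) = 3 B + 3 B H^{2}$)
$p{\left(l \right)} = -1$ ($p{\left(l \right)} = -8 + 7 = -1$)
$C = 19536$ ($C = 3 \cdot 4 \left(1 + 6^{2}\right) \left(-44\right) \left(-1\right) = 3 \cdot 4 \left(1 + 36\right) \left(-44\right) \left(-1\right) = 3 \cdot 4 \cdot 37 \left(-44\right) \left(-1\right) = 444 \left(-44\right) \left(-1\right) = \left(-19536\right) \left(-1\right) = 19536$)
$\frac{1}{C} = \frac{1}{19536}$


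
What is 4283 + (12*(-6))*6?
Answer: 3851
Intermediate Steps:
4283 + (12*(-6))*6 = 4283 - 72*6 = 4283 - 432 = 3851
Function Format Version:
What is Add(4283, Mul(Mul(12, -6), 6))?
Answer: 3851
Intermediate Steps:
Add(4283, Mul(Mul(12, -6), 6)) = Add(4283, Mul(-72, 6)) = Add(4283, -432) = 3851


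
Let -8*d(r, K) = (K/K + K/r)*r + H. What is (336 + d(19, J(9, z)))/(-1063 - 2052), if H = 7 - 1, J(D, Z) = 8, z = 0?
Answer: -531/4984 ≈ -0.10654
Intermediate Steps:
H = 6
d(r, K) = -3/4 - r*(1 + K/r)/8 (d(r, K) = -((K/K + K/r)*r + 6)/8 = -((1 + K/r)*r + 6)/8 = -(r*(1 + K/r) + 6)/8 = -(6 + r*(1 + K/r))/8 = -3/4 - r*(1 + K/r)/8)
(336 + d(19, J(9, z)))/(-1063 - 2052) = (336 + (-3/4 - 1/8*8 - 1/8*19))/(-1063 - 2052) = (336 + (-3/4 - 1 - 19/8))/(-3115) = (336 - 33/8)*(-1/3115) = (2655/8)*(-1/3115) = -531/4984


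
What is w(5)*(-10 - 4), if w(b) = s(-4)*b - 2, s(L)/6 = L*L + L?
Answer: -5012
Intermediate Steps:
s(L) = 6*L + 6*L² (s(L) = 6*(L*L + L) = 6*(L² + L) = 6*(L + L²) = 6*L + 6*L²)
w(b) = -2 + 72*b (w(b) = (6*(-4)*(1 - 4))*b - 2 = (6*(-4)*(-3))*b - 2 = 72*b - 2 = -2 + 72*b)
w(5)*(-10 - 4) = (-2 + 72*5)*(-10 - 4) = (-2 + 360)*(-14) = 358*(-14) = -5012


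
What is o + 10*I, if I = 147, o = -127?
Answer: 1343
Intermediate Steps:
o + 10*I = -127 + 10*147 = -127 + 1470 = 1343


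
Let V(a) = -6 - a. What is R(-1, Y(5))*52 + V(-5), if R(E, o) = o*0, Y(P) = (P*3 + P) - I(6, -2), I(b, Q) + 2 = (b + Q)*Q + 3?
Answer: -1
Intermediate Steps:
I(b, Q) = 1 + Q*(Q + b) (I(b, Q) = -2 + ((b + Q)*Q + 3) = -2 + ((Q + b)*Q + 3) = -2 + (Q*(Q + b) + 3) = -2 + (3 + Q*(Q + b)) = 1 + Q*(Q + b))
Y(P) = 7 + 4*P (Y(P) = (P*3 + P) - (1 + (-2)² - 2*6) = (3*P + P) - (1 + 4 - 12) = 4*P - 1*(-7) = 4*P + 7 = 7 + 4*P)
R(E, o) = 0
R(-1, Y(5))*52 + V(-5) = 0*52 + (-6 - 1*(-5)) = 0 + (-6 + 5) = 0 - 1 = -1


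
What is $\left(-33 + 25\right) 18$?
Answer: $-144$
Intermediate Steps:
$\left(-33 + 25\right) 18 = \left(-8\right) 18 = -144$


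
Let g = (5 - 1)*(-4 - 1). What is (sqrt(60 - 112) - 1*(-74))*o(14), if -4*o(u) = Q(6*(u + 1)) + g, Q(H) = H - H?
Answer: 370 + 10*I*sqrt(13) ≈ 370.0 + 36.056*I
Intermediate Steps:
Q(H) = 0
g = -20 (g = 4*(-5) = -20)
o(u) = 5 (o(u) = -(0 - 20)/4 = -1/4*(-20) = 5)
(sqrt(60 - 112) - 1*(-74))*o(14) = (sqrt(60 - 112) - 1*(-74))*5 = (sqrt(-52) + 74)*5 = (2*I*sqrt(13) + 74)*5 = (74 + 2*I*sqrt(13))*5 = 370 + 10*I*sqrt(13)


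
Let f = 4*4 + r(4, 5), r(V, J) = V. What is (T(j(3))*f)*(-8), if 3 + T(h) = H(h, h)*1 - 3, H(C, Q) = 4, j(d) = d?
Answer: 320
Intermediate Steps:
T(h) = -2 (T(h) = -3 + (4*1 - 3) = -3 + (4 - 3) = -3 + 1 = -2)
f = 20 (f = 4*4 + 4 = 16 + 4 = 20)
(T(j(3))*f)*(-8) = -2*20*(-8) = -40*(-8) = 320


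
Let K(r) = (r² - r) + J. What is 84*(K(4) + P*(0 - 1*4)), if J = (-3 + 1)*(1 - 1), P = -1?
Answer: 1344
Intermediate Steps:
J = 0 (J = -2*0 = 0)
K(r) = r² - r (K(r) = (r² - r) + 0 = r² - r)
84*(K(4) + P*(0 - 1*4)) = 84*(4*(-1 + 4) - (0 - 1*4)) = 84*(4*3 - (0 - 4)) = 84*(12 - 1*(-4)) = 84*(12 + 4) = 84*16 = 1344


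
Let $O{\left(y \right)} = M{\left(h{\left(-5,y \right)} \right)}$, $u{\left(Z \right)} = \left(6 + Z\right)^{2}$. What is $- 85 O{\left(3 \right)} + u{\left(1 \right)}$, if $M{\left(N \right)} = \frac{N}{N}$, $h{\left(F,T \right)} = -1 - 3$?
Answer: $-36$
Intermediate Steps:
$h{\left(F,T \right)} = -4$ ($h{\left(F,T \right)} = -1 - 3 = -4$)
$M{\left(N \right)} = 1$
$O{\left(y \right)} = 1$
$- 85 O{\left(3 \right)} + u{\left(1 \right)} = \left(-85\right) 1 + \left(6 + 1\right)^{2} = -85 + 7^{2} = -85 + 49 = -36$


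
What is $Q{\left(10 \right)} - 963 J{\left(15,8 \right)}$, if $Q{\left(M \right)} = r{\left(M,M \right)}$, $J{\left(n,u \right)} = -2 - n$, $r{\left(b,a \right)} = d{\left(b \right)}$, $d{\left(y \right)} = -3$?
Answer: $16368$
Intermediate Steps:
$r{\left(b,a \right)} = -3$
$Q{\left(M \right)} = -3$
$Q{\left(10 \right)} - 963 J{\left(15,8 \right)} = -3 - 963 \left(-2 - 15\right) = -3 - -16371 = -3 + 16371 = 16368$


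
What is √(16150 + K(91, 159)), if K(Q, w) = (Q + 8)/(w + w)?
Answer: √181464898/106 ≈ 127.08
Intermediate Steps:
K(Q, w) = (8 + Q)/(2*w) (K(Q, w) = (8 + Q)/((2*w)) = (8 + Q)*(1/(2*w)) = (8 + Q)/(2*w))
√(16150 + K(91, 159)) = √(16150 + (½)*(8 + 91)/159) = √(16150 + (½)*(1/159)*99) = √(16150 + 33/106) = √(1711933/106) = √181464898/106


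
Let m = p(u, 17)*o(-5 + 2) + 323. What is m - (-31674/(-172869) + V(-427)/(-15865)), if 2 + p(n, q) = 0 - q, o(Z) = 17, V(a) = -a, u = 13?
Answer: -142897649/914188895 ≈ -0.15631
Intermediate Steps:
p(n, q) = -2 - q (p(n, q) = -2 + (0 - q) = -2 - q)
m = 0 (m = (-2 - 1*17)*17 + 323 = (-2 - 17)*17 + 323 = -19*17 + 323 = -323 + 323 = 0)
m - (-31674/(-172869) + V(-427)/(-15865)) = 0 - (-31674/(-172869) - 1*(-427)/(-15865)) = 0 - (-31674*(-1/172869) + 427*(-1/15865)) = 0 - (10558/57623 - 427/15865) = 0 - 1*142897649/914188895 = 0 - 142897649/914188895 = -142897649/914188895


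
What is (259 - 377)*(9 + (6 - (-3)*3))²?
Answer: -67968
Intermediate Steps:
(259 - 377)*(9 + (6 - (-3)*3))² = -118*(9 + (6 - 1*(-9)))² = -118*(9 + (6 + 9))² = -118*(9 + 15)² = -118*24² = -118*576 = -67968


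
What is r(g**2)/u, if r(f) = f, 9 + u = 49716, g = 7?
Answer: 7/7101 ≈ 0.00098578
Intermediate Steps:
u = 49707 (u = -9 + 49716 = 49707)
r(g**2)/u = 7**2/49707 = 49*(1/49707) = 7/7101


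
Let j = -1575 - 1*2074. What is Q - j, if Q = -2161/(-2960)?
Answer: 10803201/2960 ≈ 3649.7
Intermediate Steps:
Q = 2161/2960 (Q = -2161*(-1/2960) = 2161/2960 ≈ 0.73007)
j = -3649 (j = -1575 - 2074 = -3649)
Q - j = 2161/2960 - 1*(-3649) = 2161/2960 + 3649 = 10803201/2960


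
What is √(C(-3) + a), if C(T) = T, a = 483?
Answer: 4*√30 ≈ 21.909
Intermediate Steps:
√(C(-3) + a) = √(-3 + 483) = √480 = 4*√30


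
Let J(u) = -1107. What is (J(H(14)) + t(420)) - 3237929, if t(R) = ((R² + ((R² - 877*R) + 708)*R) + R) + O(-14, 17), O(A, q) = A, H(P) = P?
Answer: -83379670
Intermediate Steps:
t(R) = -14 + R + R² + R*(708 + R² - 877*R) (t(R) = ((R² + ((R² - 877*R) + 708)*R) + R) - 14 = ((R² + (708 + R² - 877*R)*R) + R) - 14 = ((R² + R*(708 + R² - 877*R)) + R) - 14 = (R + R² + R*(708 + R² - 877*R)) - 14 = -14 + R + R² + R*(708 + R² - 877*R))
(J(H(14)) + t(420)) - 3237929 = (-1107 + (-14 + 420³ - 876*420² + 709*420)) - 3237929 = (-1107 + (-14 + 74088000 - 876*176400 + 297780)) - 3237929 = (-1107 + (-14 + 74088000 - 154526400 + 297780)) - 3237929 = (-1107 - 80140634) - 3237929 = -80141741 - 3237929 = -83379670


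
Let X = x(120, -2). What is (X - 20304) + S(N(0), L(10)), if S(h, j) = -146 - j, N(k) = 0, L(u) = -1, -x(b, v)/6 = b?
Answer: -21169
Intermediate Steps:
x(b, v) = -6*b
X = -720 (X = -6*120 = -720)
(X - 20304) + S(N(0), L(10)) = (-720 - 20304) + (-146 - 1*(-1)) = -21024 + (-146 + 1) = -21024 - 145 = -21169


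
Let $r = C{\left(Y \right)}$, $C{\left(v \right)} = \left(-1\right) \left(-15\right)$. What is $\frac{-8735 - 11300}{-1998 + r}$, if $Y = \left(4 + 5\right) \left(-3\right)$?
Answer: $\frac{20035}{1983} \approx 10.103$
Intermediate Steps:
$Y = -27$ ($Y = 9 \left(-3\right) = -27$)
$C{\left(v \right)} = 15$
$r = 15$
$\frac{-8735 - 11300}{-1998 + r} = \frac{-8735 - 11300}{-1998 + 15} = - \frac{20035}{-1983} = \left(-20035\right) \left(- \frac{1}{1983}\right) = \frac{20035}{1983}$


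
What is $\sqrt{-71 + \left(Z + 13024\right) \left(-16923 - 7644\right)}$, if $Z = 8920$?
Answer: $i \sqrt{539098319} \approx 23219.0 i$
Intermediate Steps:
$\sqrt{-71 + \left(Z + 13024\right) \left(-16923 - 7644\right)} = \sqrt{-71 + \left(8920 + 13024\right) \left(-16923 - 7644\right)} = \sqrt{-71 + 21944 \left(-24567\right)} = \sqrt{-71 - 539098248} = \sqrt{-539098319} = i \sqrt{539098319}$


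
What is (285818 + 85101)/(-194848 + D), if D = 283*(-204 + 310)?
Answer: -370919/164850 ≈ -2.2500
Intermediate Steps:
D = 29998 (D = 283*106 = 29998)
(285818 + 85101)/(-194848 + D) = (285818 + 85101)/(-194848 + 29998) = 370919/(-164850) = 370919*(-1/164850) = -370919/164850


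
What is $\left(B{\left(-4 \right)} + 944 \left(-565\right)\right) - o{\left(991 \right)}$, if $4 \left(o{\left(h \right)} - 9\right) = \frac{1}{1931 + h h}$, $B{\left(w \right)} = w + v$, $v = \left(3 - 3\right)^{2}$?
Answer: $- \frac{2099381729905}{3936048} \approx -5.3337 \cdot 10^{5}$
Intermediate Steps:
$v = 0$ ($v = 0^{2} = 0$)
$B{\left(w \right)} = w$ ($B{\left(w \right)} = w + 0 = w$)
$o{\left(h \right)} = 9 + \frac{1}{4 \left(1931 + h^{2}\right)}$ ($o{\left(h \right)} = 9 + \frac{1}{4 \left(1931 + h h\right)} = 9 + \frac{1}{4 \left(1931 + h^{2}\right)}$)
$\left(B{\left(-4 \right)} + 944 \left(-565\right)\right) - o{\left(991 \right)} = \left(-4 + 944 \left(-565\right)\right) - \frac{69517 + 36 \cdot 991^{2}}{4 \left(1931 + 991^{2}\right)} = \left(-4 - 533360\right) - \frac{69517 + 36 \cdot 982081}{4 \left(1931 + 982081\right)} = -533364 - \frac{69517 + 35354916}{4 \cdot 984012} = -533364 - \frac{1}{4} \cdot \frac{1}{984012} \cdot 35424433 = -533364 - \frac{35424433}{3936048} = - \frac{2099381729905}{3936048}$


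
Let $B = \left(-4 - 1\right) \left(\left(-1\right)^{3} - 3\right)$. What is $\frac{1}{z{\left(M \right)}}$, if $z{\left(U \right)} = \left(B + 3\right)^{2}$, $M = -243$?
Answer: $\frac{1}{529} \approx 0.0018904$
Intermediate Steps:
$B = 20$ ($B = - 5 \left(-1 - 3\right) = \left(-5\right) \left(-4\right) = 20$)
$z{\left(U \right)} = 529$ ($z{\left(U \right)} = \left(20 + 3\right)^{2} = 23^{2} = 529$)
$\frac{1}{z{\left(M \right)}} = \frac{1}{529}$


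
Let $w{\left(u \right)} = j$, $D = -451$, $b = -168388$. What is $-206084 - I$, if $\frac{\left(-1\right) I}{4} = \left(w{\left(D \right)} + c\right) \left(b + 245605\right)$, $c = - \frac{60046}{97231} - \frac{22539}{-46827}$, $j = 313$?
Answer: $\frac{4434727062947844}{45990263} \approx 9.6428 \cdot 10^{7}$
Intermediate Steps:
$c = - \frac{18796501}{137970789}$ ($c = \left(-60046\right) \frac{1}{97231} - - \frac{683}{1419} = - \frac{60046}{97231} + \frac{683}{1419} = - \frac{18796501}{137970789} \approx -0.13624$)
$w{\left(u \right)} = 313$
$I = - \frac{4444204920307936}{45990263}$ ($I = - 4 \left(313 - \frac{18796501}{137970789}\right) \left(-168388 + 245605\right) = - 4 \cdot \frac{43166060456}{137970789} \cdot 77217 = \left(-4\right) \frac{1111051230076984}{45990263} = - \frac{4444204920307936}{45990263} \approx -9.6634 \cdot 10^{7}$)
$-206084 - I = -206084 - - \frac{4444204920307936}{45990263} = -206084 + \frac{4444204920307936}{45990263} = \frac{4434727062947844}{45990263}$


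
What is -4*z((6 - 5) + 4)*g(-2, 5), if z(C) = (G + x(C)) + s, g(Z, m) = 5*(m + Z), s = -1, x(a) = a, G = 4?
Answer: -480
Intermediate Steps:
g(Z, m) = 5*Z + 5*m (g(Z, m) = 5*(Z + m) = 5*Z + 5*m)
z(C) = 3 + C (z(C) = (4 + C) - 1 = 3 + C)
-4*z((6 - 5) + 4)*g(-2, 5) = -4*(3 + ((6 - 5) + 4))*(5*(-2) + 5*5) = -4*(3 + (1 + 4))*(-10 + 25) = -4*(3 + 5)*15 = -32*15 = -4*120 = -480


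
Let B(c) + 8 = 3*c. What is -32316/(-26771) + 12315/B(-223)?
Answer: -307806933/18123967 ≈ -16.983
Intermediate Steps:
B(c) = -8 + 3*c
-32316/(-26771) + 12315/B(-223) = -32316/(-26771) + 12315/(-8 + 3*(-223)) = -32316*(-1/26771) + 12315/(-8 - 669) = 32316/26771 + 12315/(-677) = 32316/26771 + 12315*(-1/677) = 32316/26771 - 12315/677 = -307806933/18123967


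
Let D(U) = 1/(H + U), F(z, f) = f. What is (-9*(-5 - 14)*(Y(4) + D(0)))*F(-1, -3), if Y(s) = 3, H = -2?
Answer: -2565/2 ≈ -1282.5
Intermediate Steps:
D(U) = 1/(-2 + U)
(-9*(-5 - 14)*(Y(4) + D(0)))*F(-1, -3) = -9*(-5 - 14)*(3 + 1/(-2 + 0))*(-3) = -(-171)*(3 + 1/(-2))*(-3) = -(-171)*(3 - ½)*(-3) = -(-171)*5/2*(-3) = -9*(-95/2)*(-3) = (855/2)*(-3) = -2565/2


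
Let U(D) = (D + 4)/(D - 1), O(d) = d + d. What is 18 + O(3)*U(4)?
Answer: 34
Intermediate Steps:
O(d) = 2*d
U(D) = (4 + D)/(-1 + D)
18 + O(3)*U(4) = 18 + (2*3)*((4 + 4)/(-1 + 4)) = 18 + 6*(8/3) = 18 + 16 = 34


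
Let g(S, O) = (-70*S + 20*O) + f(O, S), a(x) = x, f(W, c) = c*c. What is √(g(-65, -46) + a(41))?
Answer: 2*√1974 ≈ 88.859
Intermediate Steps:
f(W, c) = c²
g(S, O) = S² - 70*S + 20*O (g(S, O) = (-70*S + 20*O) + S² = S² - 70*S + 20*O)
√(g(-65, -46) + a(41)) = √(((-65)² - 70*(-65) + 20*(-46)) + 41) = √((4225 + 4550 - 920) + 41) = √(7855 + 41) = √7896 = 2*√1974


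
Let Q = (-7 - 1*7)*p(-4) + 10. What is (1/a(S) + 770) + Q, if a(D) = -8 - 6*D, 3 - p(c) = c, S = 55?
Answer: 230515/338 ≈ 682.00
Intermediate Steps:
p(c) = 3 - c
a(D) = -8 - 6*D
Q = -88 (Q = (-7 - 1*7)*(3 - 1*(-4)) + 10 = (-7 - 7)*(3 + 4) + 10 = -14*7 + 10 = -98 + 10 = -88)
(1/a(S) + 770) + Q = (1/(-8 - 6*55) + 770) - 88 = (1/(-8 - 330) + 770) - 88 = (1/(-338) + 770) - 88 = (-1/338 + 770) - 88 = 260259/338 - 88 = 230515/338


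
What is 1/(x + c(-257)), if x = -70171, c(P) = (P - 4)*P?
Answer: -1/3094 ≈ -0.00032321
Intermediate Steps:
c(P) = P*(-4 + P) (c(P) = (-4 + P)*P = P*(-4 + P))
1/(x + c(-257)) = 1/(-70171 - 257*(-4 - 257)) = 1/(-70171 - 257*(-261)) = 1/(-70171 + 67077) = 1/(-3094) = -1/3094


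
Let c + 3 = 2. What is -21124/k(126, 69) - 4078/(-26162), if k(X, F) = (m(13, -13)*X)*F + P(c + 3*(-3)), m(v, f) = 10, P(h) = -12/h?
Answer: -247624843/2843194593 ≈ -0.087094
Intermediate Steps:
c = -1 (c = -3 + 2 = -1)
k(X, F) = 6/5 + 10*F*X (k(X, F) = (10*X)*F - 12/(-1 + 3*(-3)) = 10*F*X - 12/(-1 - 9) = 10*F*X - 12/(-10) = 10*F*X - 12*(-1/10) = 10*F*X + 6/5 = 6/5 + 10*F*X)
-21124/k(126, 69) - 4078/(-26162) = -21124/(6/5 + 10*69*126) - 4078/(-26162) = -21124/(6/5 + 86940) - 4078*(-1/26162) = -21124/434706/5 + 2039/13081 = -21124*5/434706 + 2039/13081 = -52810/217353 + 2039/13081 = -247624843/2843194593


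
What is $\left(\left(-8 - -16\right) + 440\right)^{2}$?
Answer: $200704$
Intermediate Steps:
$\left(\left(-8 - -16\right) + 440\right)^{2} = \left(\left(-8 + 16\right) + 440\right)^{2} = \left(8 + 440\right)^{2} = 448^{2} = 200704$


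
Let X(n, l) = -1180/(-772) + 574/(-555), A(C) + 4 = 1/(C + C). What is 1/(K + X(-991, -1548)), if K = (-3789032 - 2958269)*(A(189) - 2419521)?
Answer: 13496490/220333754686715180863 ≈ 6.1255e-14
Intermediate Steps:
A(C) = -4 + 1/(2*C) (A(C) = -4 + 1/(C + C) = -4 + 1/(2*C))
X(n, l) = 52943/107115 (X(n, l) = -1180*(-1/772) + 574*(-1/555) = 295/193 - 574/555 = 52943/107115)
K = 6170949578118149/378 (K = (-3789032 - 2958269)*((-4 + (½)/189) - 2419521) = -6747301*((-4 + (½)*(1/189)) - 2419521) = -6747301*((-4 + 1/378) - 2419521) = -6747301*(-1511/378 - 2419521) = -6747301*(-914580449/378) = 6170949578118149/378 ≈ 1.6325e+13)
1/(K + X(-991, -1548)) = 1/(6170949578118149/378 + 52943/107115) = 1/(220333754686715180863/13496490) = 13496490/220333754686715180863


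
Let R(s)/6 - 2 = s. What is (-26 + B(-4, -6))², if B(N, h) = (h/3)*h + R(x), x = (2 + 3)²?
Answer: 21904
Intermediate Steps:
x = 25 (x = 5² = 25)
R(s) = 12 + 6*s
B(N, h) = 162 + h²/3 (B(N, h) = (h/3)*h + (12 + 6*25) = (h*(⅓))*h + (12 + 150) = (h/3)*h + 162 = h²/3 + 162 = 162 + h²/3)
(-26 + B(-4, -6))² = (-26 + (162 + (⅓)*(-6)²))² = (-26 + (162 + (⅓)*36))² = (-26 + (162 + 12))² = (-26 + 174)² = 148² = 21904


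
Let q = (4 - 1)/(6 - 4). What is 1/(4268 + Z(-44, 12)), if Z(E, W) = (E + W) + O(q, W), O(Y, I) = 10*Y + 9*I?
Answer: 1/4359 ≈ 0.00022941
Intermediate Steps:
q = 3/2 ≈ 1.5000
O(Y, I) = 9*I + 10*Y
Z(E, W) = 15 + E + 10*W (Z(E, W) = (E + W) + (9*W + 10*(3/2)) = (E + W) + (9*W + 15) = (E + W) + (15 + 9*W) = 15 + E + 10*W)
1/(4268 + Z(-44, 12)) = 1/(4268 + (15 - 44 + 10*12)) = 1/(4268 + (15 - 44 + 120)) = 1/(4268 + 91) = 1/4359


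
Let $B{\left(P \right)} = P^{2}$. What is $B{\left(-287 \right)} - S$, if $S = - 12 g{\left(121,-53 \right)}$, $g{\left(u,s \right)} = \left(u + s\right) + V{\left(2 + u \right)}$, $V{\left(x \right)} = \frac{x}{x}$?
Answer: $83197$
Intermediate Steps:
$V{\left(x \right)} = 1$
$g{\left(u,s \right)} = 1 + s + u$ ($g{\left(u,s \right)} = \left(u + s\right) + 1 = \left(s + u\right) + 1 = 1 + s + u$)
$S = -828$ ($S = - 12 \left(1 - 53 + 121\right) = \left(-12\right) 69 = -828$)
$B{\left(-287 \right)} - S = \left(-287\right)^{2} - -828 = 82369 + 828 = 83197$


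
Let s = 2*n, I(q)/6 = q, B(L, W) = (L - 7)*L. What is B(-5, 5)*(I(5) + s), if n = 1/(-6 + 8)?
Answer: 1860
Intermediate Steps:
B(L, W) = L*(-7 + L) (B(L, W) = (-7 + L)*L = L*(-7 + L))
I(q) = 6*q
n = ½ (n = 1/2 = ½ ≈ 0.50000)
s = 1 (s = 2*(½) = 1)
B(-5, 5)*(I(5) + s) = (-5*(-7 - 5))*(6*5 + 1) = (-5*(-12))*(30 + 1) = 60*31 = 1860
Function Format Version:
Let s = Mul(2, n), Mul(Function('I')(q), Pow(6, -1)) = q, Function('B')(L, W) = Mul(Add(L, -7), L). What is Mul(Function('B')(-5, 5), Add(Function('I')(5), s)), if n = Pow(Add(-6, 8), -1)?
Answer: 1860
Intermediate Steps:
Function('B')(L, W) = Mul(L, Add(-7, L)) (Function('B')(L, W) = Mul(Add(-7, L), L) = Mul(L, Add(-7, L)))
Function('I')(q) = Mul(6, q)
n = Rational(1, 2) (n = Pow(2, -1) = Rational(1, 2) ≈ 0.50000)
s = 1 (s = Mul(2, Rational(1, 2)) = 1)
Mul(Function('B')(-5, 5), Add(Function('I')(5), s)) = Mul(Mul(-5, Add(-7, -5)), Add(Mul(6, 5), 1)) = Mul(Mul(-5, -12), Add(30, 1)) = Mul(60, 31) = 1860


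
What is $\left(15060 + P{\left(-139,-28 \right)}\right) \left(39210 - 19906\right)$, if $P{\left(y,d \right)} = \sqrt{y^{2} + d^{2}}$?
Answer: $290718240 + 19304 \sqrt{20105} \approx 2.9346 \cdot 10^{8}$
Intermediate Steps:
$P{\left(y,d \right)} = \sqrt{d^{2} + y^{2}}$
$\left(15060 + P{\left(-139,-28 \right)}\right) \left(39210 - 19906\right) = \left(15060 + \sqrt{\left(-28\right)^{2} + \left(-139\right)^{2}}\right) \left(39210 - 19906\right) = \left(15060 + \sqrt{784 + 19321}\right) 19304 = \left(15060 + \sqrt{20105}\right) 19304 = 290718240 + 19304 \sqrt{20105}$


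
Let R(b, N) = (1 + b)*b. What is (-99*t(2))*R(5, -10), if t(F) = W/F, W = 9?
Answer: -13365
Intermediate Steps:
R(b, N) = b*(1 + b)
t(F) = 9/F
(-99*t(2))*R(5, -10) = (-891/2)*(5*(1 + 5)) = (-891/2)*(5*6) = -99*9/2*30 = -891/2*30 = -13365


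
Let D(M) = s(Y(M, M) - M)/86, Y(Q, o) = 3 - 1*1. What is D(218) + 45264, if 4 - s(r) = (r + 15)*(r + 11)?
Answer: 3851503/86 ≈ 44785.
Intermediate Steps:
Y(Q, o) = 2 (Y(Q, o) = 3 - 1 = 2)
s(r) = 4 - (11 + r)*(15 + r) (s(r) = 4 - (r + 15)*(r + 11) = 4 - (15 + r)*(11 + r) = 4 - (11 + r)*(15 + r))
D(M) = -213/86 - (2 - M)**2/86 + 13*M/43 (D(M) = (-161 - (2 - M)**2 - 26*(2 - M))/86 = (-161 - (2 - M)**2 + (-52 + 26*M))*(1/86) = (-213 - (2 - M)**2 + 26*M)*(1/86) = -213/86 - (2 - M)**2/86 + 13*M/43)
D(218) + 45264 = (-217/86 - 1/86*218**2 + (15/43)*218) + 45264 = (-217/86 - 1/86*47524 + 3270/43) + 45264 = (-217/86 - 23762/43 + 3270/43) + 45264 = -41201/86 + 45264 = 3851503/86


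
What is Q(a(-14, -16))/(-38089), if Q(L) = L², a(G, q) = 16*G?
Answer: -50176/38089 ≈ -1.3173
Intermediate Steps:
Q(a(-14, -16))/(-38089) = (16*(-14))²/(-38089) = (-224)²*(-1/38089) = 50176*(-1/38089) = -50176/38089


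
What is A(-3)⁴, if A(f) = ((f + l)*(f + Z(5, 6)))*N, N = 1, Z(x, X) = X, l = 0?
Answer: 6561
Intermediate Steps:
A(f) = f*(6 + f) (A(f) = ((f + 0)*(f + 6))*1 = (f*(6 + f))*1 = f*(6 + f))
A(-3)⁴ = (-3*(6 - 3))⁴ = (-3*3)⁴ = (-9)⁴ = 6561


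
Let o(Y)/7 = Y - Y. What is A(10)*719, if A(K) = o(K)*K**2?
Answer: 0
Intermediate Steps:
o(Y) = 0 (o(Y) = 7*(Y - Y) = 7*0 = 0)
A(K) = 0 (A(K) = 0*K**2 = 0)
A(10)*719 = 0*719 = 0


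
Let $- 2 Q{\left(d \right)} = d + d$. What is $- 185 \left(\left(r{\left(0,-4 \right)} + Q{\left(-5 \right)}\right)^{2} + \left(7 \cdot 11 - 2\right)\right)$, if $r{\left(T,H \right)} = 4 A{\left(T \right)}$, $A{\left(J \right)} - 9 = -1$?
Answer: $-267140$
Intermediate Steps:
$A{\left(J \right)} = 8$ ($A{\left(J \right)} = 9 - 1 = 8$)
$Q{\left(d \right)} = - d$ ($Q{\left(d \right)} = - \frac{d + d}{2} = - \frac{2 d}{2} = - d$)
$r{\left(T,H \right)} = 32$ ($r{\left(T,H \right)} = 4 \cdot 8 = 32$)
$- 185 \left(\left(r{\left(0,-4 \right)} + Q{\left(-5 \right)}\right)^{2} + \left(7 \cdot 11 - 2\right)\right) = - 185 \left(\left(32 - -5\right)^{2} + \left(7 \cdot 11 - 2\right)\right) = - 185 \left(\left(32 + 5\right)^{2} + \left(77 - 2\right)\right) = - 185 \left(37^{2} + 75\right) = - 185 \left(1369 + 75\right) = \left(-185\right) 1444 = -267140$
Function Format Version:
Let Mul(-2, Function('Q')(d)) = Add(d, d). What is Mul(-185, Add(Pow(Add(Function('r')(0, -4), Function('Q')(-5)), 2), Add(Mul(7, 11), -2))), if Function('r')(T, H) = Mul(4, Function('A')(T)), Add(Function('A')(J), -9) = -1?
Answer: -267140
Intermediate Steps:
Function('A')(J) = 8 (Function('A')(J) = Add(9, -1) = 8)
Function('Q')(d) = Mul(-1, d) (Function('Q')(d) = Mul(Rational(-1, 2), Add(d, d)) = Mul(Rational(-1, 2), Mul(2, d)) = Mul(-1, d))
Function('r')(T, H) = 32 (Function('r')(T, H) = Mul(4, 8) = 32)
Mul(-185, Add(Pow(Add(Function('r')(0, -4), Function('Q')(-5)), 2), Add(Mul(7, 11), -2))) = Mul(-185, Add(Pow(Add(32, Mul(-1, -5)), 2), Add(Mul(7, 11), -2))) = Mul(-185, Add(Pow(Add(32, 5), 2), Add(77, -2))) = Mul(-185, Add(Pow(37, 2), 75)) = Mul(-185, Add(1369, 75)) = Mul(-185, 1444) = -267140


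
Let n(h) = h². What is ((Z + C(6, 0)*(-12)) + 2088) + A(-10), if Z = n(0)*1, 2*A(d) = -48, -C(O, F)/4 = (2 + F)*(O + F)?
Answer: 2640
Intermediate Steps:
C(O, F) = -4*(2 + F)*(F + O) (C(O, F) = -4*(2 + F)*(O + F) = -4*(2 + F)*(F + O))
A(d) = -24 (A(d) = (½)*(-48) = -24)
Z = 0 (Z = 0²*1 = 0*1 = 0)
((Z + C(6, 0)*(-12)) + 2088) + A(-10) = ((0 + (-8*0 - 8*6 - 4*0² - 4*0*6)*(-12)) + 2088) - 24 = ((0 + (0 - 48 - 4*0 + 0)*(-12)) + 2088) - 24 = ((0 + (0 - 48 + 0 + 0)*(-12)) + 2088) - 24 = ((0 - 48*(-12)) + 2088) - 24 = ((0 + 576) + 2088) - 24 = (576 + 2088) - 24 = 2664 - 24 = 2640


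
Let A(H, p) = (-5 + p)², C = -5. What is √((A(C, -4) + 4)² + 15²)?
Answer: 5*√298 ≈ 86.313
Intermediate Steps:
√((A(C, -4) + 4)² + 15²) = √(((-5 - 4)² + 4)² + 15²) = √(((-9)² + 4)² + 225) = √((81 + 4)² + 225) = √(85² + 225) = √(7225 + 225) = √7450 = 5*√298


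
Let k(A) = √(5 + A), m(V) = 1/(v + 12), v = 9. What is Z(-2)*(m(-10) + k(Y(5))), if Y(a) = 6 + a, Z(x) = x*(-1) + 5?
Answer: 85/3 ≈ 28.333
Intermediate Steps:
Z(x) = 5 - x (Z(x) = -x + 5 = 5 - x)
m(V) = 1/21 (m(V) = 1/(9 + 12) = 1/21)
Z(-2)*(m(-10) + k(Y(5))) = (5 - 1*(-2))*(1/21 + √(5 + (6 + 5))) = (5 + 2)*(1/21 + √(5 + 11)) = 7*(1/21 + √16) = 7*(1/21 + 4) = 7*(85/21) = 85/3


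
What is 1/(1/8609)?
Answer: 8609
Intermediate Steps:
1/(1/8609) = 8609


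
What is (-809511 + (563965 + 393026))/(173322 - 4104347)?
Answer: -29496/786205 ≈ -0.037517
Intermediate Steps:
(-809511 + (563965 + 393026))/(173322 - 4104347) = (-809511 + 956991)/(-3931025) = 147480*(-1/3931025) = -29496/786205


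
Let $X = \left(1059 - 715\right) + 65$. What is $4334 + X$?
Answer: $4743$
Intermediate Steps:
$X = 409$ ($X = \left(1059 - 715\right) + 65 = 344 + 65 = 409$)
$4334 + X = 4334 + 409 = 4743$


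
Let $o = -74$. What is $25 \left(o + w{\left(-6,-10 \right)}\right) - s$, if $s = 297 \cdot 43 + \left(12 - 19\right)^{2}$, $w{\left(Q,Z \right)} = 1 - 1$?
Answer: $-14670$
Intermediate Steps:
$w{\left(Q,Z \right)} = 0$
$s = 12820$ ($s = 12771 + \left(-7\right)^{2} = 12771 + 49 = 12820$)
$25 \left(o + w{\left(-6,-10 \right)}\right) - s = 25 \left(-74 + 0\right) - 12820 = 25 \left(-74\right) - 12820 = -1850 - 12820 = -14670$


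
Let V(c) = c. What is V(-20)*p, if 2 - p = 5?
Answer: 60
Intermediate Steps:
p = -3 (p = 2 - 1*5 = 2 - 5 = -3)
V(-20)*p = -20*(-3) = 60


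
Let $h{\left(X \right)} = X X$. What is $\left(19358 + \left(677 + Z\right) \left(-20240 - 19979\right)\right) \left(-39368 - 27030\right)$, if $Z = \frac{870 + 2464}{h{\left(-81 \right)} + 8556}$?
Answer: $\frac{27319530604644338}{15117} \approx 1.8072 \cdot 10^{12}$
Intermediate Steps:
$h{\left(X \right)} = X^{2}$
$Z = \frac{3334}{15117}$ ($Z = \frac{870 + 2464}{\left(-81\right)^{2} + 8556} = \frac{3334}{6561 + 8556} = \frac{3334}{15117} \approx 0.22055$)
$\left(19358 + \left(677 + Z\right) \left(-20240 - 19979\right)\right) \left(-39368 - 27030\right) = \left(19358 + \left(677 + \frac{3334}{15117}\right) \left(-20240 - 19979\right)\right) \left(-39368 - 27030\right) = \left(19358 + \frac{10237543}{15117} \left(-40219\right)\right) \left(-66398\right) = \left(19358 - \frac{411743741917}{15117}\right) \left(-66398\right) = \left(- \frac{411451107031}{15117}\right) \left(-66398\right) = \frac{27319530604644338}{15117}$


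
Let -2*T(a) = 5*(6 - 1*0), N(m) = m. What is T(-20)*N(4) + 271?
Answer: 211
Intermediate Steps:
T(a) = -15 (T(a) = -5*(6 - 1*0)/2 = -5*(6 + 0)/2 = -5*6/2 = -½*30 = -15)
T(-20)*N(4) + 271 = -15*4 + 271 = -60 + 271 = 211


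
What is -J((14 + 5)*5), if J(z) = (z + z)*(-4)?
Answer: 760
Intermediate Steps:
J(z) = -8*z (J(z) = (2*z)*(-4) = -8*z)
-J((14 + 5)*5) = -(-8)*(14 + 5)*5 = -(-8)*19*5 = -(-8)*95 = -1*(-760) = 760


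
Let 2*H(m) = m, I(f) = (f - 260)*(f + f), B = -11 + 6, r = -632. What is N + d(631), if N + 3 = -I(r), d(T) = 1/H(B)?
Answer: -5637457/5 ≈ -1.1275e+6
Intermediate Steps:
B = -5
I(f) = 2*f*(-260 + f) (I(f) = (-260 + f)*(2*f) = 2*f*(-260 + f))
H(m) = m/2
d(T) = -⅖ (d(T) = 1/((½)*(-5)) = 1/(-5/2) = -⅖)
N = -1127491 (N = -3 - 2*(-632)*(-260 - 632) = -3 - 2*(-632)*(-892) = -3 - 1*1127488 = -3 - 1127488 = -1127491)
N + d(631) = -1127491 - ⅖ = -5637457/5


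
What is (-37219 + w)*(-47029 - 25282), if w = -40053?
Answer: 5587615592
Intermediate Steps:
(-37219 + w)*(-47029 - 25282) = (-37219 - 40053)*(-47029 - 25282) = -77272*(-72311) = 5587615592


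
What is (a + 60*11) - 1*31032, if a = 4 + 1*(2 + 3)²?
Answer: -30343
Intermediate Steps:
a = 29 (a = 4 + 1*5² = 4 + 1*25 = 4 + 25 = 29)
(a + 60*11) - 1*31032 = (29 + 60*11) - 1*31032 = (29 + 660) - 31032 = 689 - 31032 = -30343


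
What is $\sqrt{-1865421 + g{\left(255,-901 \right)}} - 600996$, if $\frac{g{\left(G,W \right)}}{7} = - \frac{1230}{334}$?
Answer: $-600996 + \frac{2 i \sqrt{13006361301}}{167} \approx -6.01 \cdot 10^{5} + 1365.8 i$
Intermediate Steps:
$g{\left(G,W \right)} = - \frac{4305}{167}$ ($g{\left(G,W \right)} = 7 \left(- \frac{1230}{334}\right) = 7 \left(\left(-1230\right) \frac{1}{334}\right) = 7 \left(- \frac{615}{167}\right) = - \frac{4305}{167}$)
$\sqrt{-1865421 + g{\left(255,-901 \right)}} - 600996 = \sqrt{-1865421 - \frac{4305}{167}} - 600996 = \sqrt{- \frac{311529612}{167}} - 600996 = \frac{2 i \sqrt{13006361301}}{167} - 600996 = -600996 + \frac{2 i \sqrt{13006361301}}{167}$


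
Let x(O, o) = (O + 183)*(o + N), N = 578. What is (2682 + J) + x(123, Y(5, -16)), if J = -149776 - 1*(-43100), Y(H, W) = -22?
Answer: 66142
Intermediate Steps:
x(O, o) = (183 + O)*(578 + o) (x(O, o) = (O + 183)*(o + 578) = (183 + O)*(578 + o))
J = -106676 (J = -149776 + 43100 = -106676)
(2682 + J) + x(123, Y(5, -16)) = (2682 - 106676) + (105774 + 183*(-22) + 578*123 + 123*(-22)) = -103994 + (105774 - 4026 + 71094 - 2706) = -103994 + 170136 = 66142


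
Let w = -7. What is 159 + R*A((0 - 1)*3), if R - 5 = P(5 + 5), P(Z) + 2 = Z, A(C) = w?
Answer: 68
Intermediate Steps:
A(C) = -7
P(Z) = -2 + Z
R = 13 (R = 5 + (-2 + (5 + 5)) = 5 + (-2 + 10) = 5 + 8 = 13)
159 + R*A((0 - 1)*3) = 159 + 13*(-7) = 159 - 91 = 68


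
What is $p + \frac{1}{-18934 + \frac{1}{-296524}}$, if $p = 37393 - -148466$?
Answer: $\frac{1043484058921679}{5614385417} \approx 1.8586 \cdot 10^{5}$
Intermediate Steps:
$p = 185859$ ($p = 37393 + 148466 = 185859$)
$p + \frac{1}{-18934 + \frac{1}{-296524}} = 185859 + \frac{1}{-18934 + \frac{1}{-296524}} = 185859 + \frac{1}{-18934 - \frac{1}{296524}} = 185859 + \frac{1}{- \frac{5614385417}{296524}} = 185859 - \frac{296524}{5614385417} = \frac{1043484058921679}{5614385417}$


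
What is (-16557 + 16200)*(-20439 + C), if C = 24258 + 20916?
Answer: -8830395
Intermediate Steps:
C = 45174
(-16557 + 16200)*(-20439 + C) = (-16557 + 16200)*(-20439 + 45174) = -357*24735 = -8830395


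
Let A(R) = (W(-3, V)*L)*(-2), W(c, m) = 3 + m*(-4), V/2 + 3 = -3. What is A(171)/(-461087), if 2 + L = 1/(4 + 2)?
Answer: -17/41917 ≈ -0.00040556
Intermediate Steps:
V = -12 (V = -6 + 2*(-3) = -6 - 6 = -12)
W(c, m) = 3 - 4*m
L = -11/6 (L = -2 + 1/(4 + 2) = -2 + 1/6 = -2 + ⅙ = -11/6 ≈ -1.8333)
A(R) = 187 (A(R) = ((3 - 4*(-12))*(-11/6))*(-2) = ((3 + 48)*(-11/6))*(-2) = (51*(-11/6))*(-2) = -187/2*(-2) = 187)
A(171)/(-461087) = 187/(-461087) = 187*(-1/461087) = -17/41917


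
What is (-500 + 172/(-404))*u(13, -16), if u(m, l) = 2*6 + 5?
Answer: -859231/101 ≈ -8507.2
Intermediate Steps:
u(m, l) = 17 (u(m, l) = 12 + 5 = 17)
(-500 + 172/(-404))*u(13, -16) = (-500 + 172/(-404))*17 = (-500 + 172*(-1/404))*17 = (-500 - 43/101)*17 = -50543/101*17 = -859231/101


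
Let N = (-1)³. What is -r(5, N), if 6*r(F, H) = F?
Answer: -⅚ ≈ -0.83333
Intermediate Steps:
N = -1
r(F, H) = F/6
-r(5, N) = -5/6 = -1*⅚ = -⅚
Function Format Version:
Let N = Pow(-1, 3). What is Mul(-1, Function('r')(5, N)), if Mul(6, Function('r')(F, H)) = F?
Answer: Rational(-5, 6) ≈ -0.83333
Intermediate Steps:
N = -1
Function('r')(F, H) = Mul(Rational(1, 6), F)
Mul(-1, Function('r')(5, N)) = Mul(-1, Mul(Rational(1, 6), 5)) = Mul(-1, Rational(5, 6)) = Rational(-5, 6)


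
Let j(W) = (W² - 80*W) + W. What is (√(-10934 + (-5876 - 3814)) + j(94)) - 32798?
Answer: -31388 + 4*I*√1289 ≈ -31388.0 + 143.61*I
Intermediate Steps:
j(W) = W² - 79*W
(√(-10934 + (-5876 - 3814)) + j(94)) - 32798 = (√(-10934 + (-5876 - 3814)) + 94*(-79 + 94)) - 32798 = (√(-10934 - 9690) + 94*15) - 32798 = (√(-20624) + 1410) - 32798 = (4*I*√1289 + 1410) - 32798 = (1410 + 4*I*√1289) - 32798 = -31388 + 4*I*√1289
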